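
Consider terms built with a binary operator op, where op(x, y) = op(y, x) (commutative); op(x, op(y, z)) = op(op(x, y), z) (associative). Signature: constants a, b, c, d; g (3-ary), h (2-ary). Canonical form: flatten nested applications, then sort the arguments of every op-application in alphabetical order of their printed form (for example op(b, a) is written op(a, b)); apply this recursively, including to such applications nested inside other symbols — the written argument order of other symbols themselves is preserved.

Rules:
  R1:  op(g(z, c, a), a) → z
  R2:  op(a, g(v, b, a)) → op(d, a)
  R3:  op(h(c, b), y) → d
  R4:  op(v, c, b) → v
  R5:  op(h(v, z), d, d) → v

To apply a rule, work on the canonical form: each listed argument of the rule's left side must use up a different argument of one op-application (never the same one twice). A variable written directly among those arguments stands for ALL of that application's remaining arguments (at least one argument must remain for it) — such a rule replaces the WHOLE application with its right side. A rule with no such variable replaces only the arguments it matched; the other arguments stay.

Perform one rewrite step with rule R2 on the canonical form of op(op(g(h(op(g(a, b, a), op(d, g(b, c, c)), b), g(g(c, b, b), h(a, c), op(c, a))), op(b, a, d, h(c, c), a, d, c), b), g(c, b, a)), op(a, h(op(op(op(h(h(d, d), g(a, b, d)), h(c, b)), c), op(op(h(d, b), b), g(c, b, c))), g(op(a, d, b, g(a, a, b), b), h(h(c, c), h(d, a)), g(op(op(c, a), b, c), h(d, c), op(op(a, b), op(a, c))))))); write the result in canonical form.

Canonical form:  op(a, g(c, b, a), g(h(op(b, d, g(a, b, a), g(b, c, c)), g(g(c, b, b), h(a, c), op(a, c))), op(a, a, b, c, d, d, h(c, c)), b), h(op(b, c, g(c, b, c), h(c, b), h(d, b), h(h(d, d), g(a, b, d))), g(op(a, b, b, d, g(a, a, b)), h(h(c, c), h(d, a)), g(op(a, b, c, c), h(d, c), op(a, a, b, c)))))
R2 matches:  uses a, g(c, b, a);  v := c
New term:  op(a, d, g(h(op(b, d, g(a, b, a), g(b, c, c)), g(g(c, b, b), h(a, c), op(a, c))), op(a, a, b, c, d, d, h(c, c)), b), h(op(b, c, g(c, b, c), h(c, b), h(d, b), h(h(d, d), g(a, b, d))), g(op(a, b, b, d, g(a, a, b)), h(h(c, c), h(d, a)), g(op(a, b, c, c), h(d, c), op(a, a, b, c)))))

Answer: op(a, d, g(h(op(b, d, g(a, b, a), g(b, c, c)), g(g(c, b, b), h(a, c), op(a, c))), op(a, a, b, c, d, d, h(c, c)), b), h(op(b, c, g(c, b, c), h(c, b), h(d, b), h(h(d, d), g(a, b, d))), g(op(a, b, b, d, g(a, a, b)), h(h(c, c), h(d, a)), g(op(a, b, c, c), h(d, c), op(a, a, b, c)))))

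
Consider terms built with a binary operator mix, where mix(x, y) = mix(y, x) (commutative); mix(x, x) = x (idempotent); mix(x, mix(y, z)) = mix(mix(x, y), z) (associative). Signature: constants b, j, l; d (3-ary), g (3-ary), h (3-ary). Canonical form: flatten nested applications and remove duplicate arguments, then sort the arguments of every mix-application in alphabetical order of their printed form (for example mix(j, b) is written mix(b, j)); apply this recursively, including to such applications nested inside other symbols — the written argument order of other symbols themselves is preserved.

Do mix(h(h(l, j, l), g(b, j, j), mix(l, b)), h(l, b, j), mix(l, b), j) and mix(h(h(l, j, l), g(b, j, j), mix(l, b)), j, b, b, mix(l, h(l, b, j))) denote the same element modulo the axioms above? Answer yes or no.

Left:  mix(h(h(l, j, l), g(b, j, j), mix(l, b)), h(l, b, j), mix(l, b), j)
  Merge nested applications:  mix(h(h(l, j, l), g(b, j, j), mix(l, b)), h(l, b, j), l, b, j)
  Canonicalize subterm:  h(h(l, j, l), g(b, j, j), mix(l, b))  →  h(h(l, j, l), g(b, j, j), mix(b, l))
  Order the arguments:  mix(b, h(h(l, j, l), g(b, j, j), mix(b, l)), h(l, b, j), j, l)
Right:  mix(h(h(l, j, l), g(b, j, j), mix(l, b)), j, b, b, mix(l, h(l, b, j)))
  Un-nest:  mix(h(h(l, j, l), g(b, j, j), mix(l, b)), j, b, b, l, h(l, b, j))
  Simplify inside:  h(h(l, j, l), g(b, j, j), mix(l, b))  →  h(h(l, j, l), g(b, j, j), mix(b, l))
  Idempotence:  drop duplicate b
  Sort arguments:  mix(b, h(h(l, j, l), g(b, j, j), mix(b, l)), h(l, b, j), j, l)

Answer: yes — both canonical forms are mix(b, h(h(l, j, l), g(b, j, j), mix(b, l)), h(l, b, j), j, l)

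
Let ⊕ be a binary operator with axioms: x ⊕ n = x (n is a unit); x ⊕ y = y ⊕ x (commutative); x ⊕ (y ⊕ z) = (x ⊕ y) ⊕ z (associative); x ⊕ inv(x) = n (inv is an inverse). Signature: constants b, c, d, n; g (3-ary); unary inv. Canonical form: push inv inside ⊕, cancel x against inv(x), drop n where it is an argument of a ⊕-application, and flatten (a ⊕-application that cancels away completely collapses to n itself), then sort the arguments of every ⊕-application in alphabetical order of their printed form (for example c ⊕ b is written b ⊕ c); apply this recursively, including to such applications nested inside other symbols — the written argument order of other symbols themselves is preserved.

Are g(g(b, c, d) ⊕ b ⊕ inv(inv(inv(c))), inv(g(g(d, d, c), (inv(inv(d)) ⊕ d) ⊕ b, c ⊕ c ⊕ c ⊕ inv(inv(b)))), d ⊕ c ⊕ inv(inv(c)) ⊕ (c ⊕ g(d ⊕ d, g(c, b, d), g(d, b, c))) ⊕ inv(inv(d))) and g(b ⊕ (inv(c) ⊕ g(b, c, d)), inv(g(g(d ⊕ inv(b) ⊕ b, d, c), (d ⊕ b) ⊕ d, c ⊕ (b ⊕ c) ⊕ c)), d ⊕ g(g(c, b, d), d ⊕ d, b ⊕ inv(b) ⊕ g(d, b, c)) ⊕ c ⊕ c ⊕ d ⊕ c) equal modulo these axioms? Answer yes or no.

Answer: no — g(b ⊕ g(b, c, d) ⊕ inv(c), inv(g(g(d, d, c), b ⊕ d ⊕ d, b ⊕ c ⊕ c ⊕ c)), c ⊕ c ⊕ c ⊕ d ⊕ d ⊕ g(d ⊕ d, g(c, b, d), g(d, b, c))) vs g(b ⊕ g(b, c, d) ⊕ inv(c), inv(g(g(d, d, c), b ⊕ d ⊕ d, b ⊕ c ⊕ c ⊕ c)), c ⊕ c ⊕ c ⊕ d ⊕ d ⊕ g(g(c, b, d), d ⊕ d, g(d, b, c)))

Derivation:
Left:  g(g(b, c, d) ⊕ b ⊕ inv(inv(inv(c))), inv(g(g(d, d, c), (inv(inv(d)) ⊕ d) ⊕ b, c ⊕ c ⊕ c ⊕ inv(inv(b)))), d ⊕ c ⊕ inv(inv(c)) ⊕ (c ⊕ g(d ⊕ d, g(c, b, d), g(d, b, c))) ⊕ inv(inv(d)))
  Descend into:  d ⊕ c ⊕ inv(inv(c)) ⊕ (c ⊕ g(d ⊕ d, g(c, b, d), g(d, b, c))) ⊕ inv(inv(d))
  Push inv inside:  distribute inv over ⊕ and collapse double inv
  Collect:  d ⊕ d ⊕ c ⊕ c ⊕ c ⊕ g(d ⊕ d, g(c, b, d), g(d, b, c))
  Sort arguments:  c ⊕ c ⊕ c ⊕ d ⊕ d ⊕ g(d ⊕ d, g(c, b, d), g(d, b, c))
  Rebuild:  g(b ⊕ g(b, c, d) ⊕ inv(c), inv(g(g(d, d, c), b ⊕ d ⊕ d, b ⊕ c ⊕ c ⊕ c)), c ⊕ c ⊕ c ⊕ d ⊕ d ⊕ g(d ⊕ d, g(c, b, d), g(d, b, c)))
Right:  g(b ⊕ (inv(c) ⊕ g(b, c, d)), inv(g(g(d ⊕ inv(b) ⊕ b, d, c), (d ⊕ b) ⊕ d, c ⊕ (b ⊕ c) ⊕ c)), d ⊕ g(g(c, b, d), d ⊕ d, b ⊕ inv(b) ⊕ g(d, b, c)) ⊕ c ⊕ c ⊕ d ⊕ c)
  Focus inside:  d ⊕ g(g(c, b, d), d ⊕ d, b ⊕ inv(b) ⊕ g(d, b, c)) ⊕ c ⊕ c ⊕ d ⊕ c
  Collect terms:  d ⊕ d ⊕ g(g(c, b, d), d ⊕ d, g(d, b, c)) ⊕ c ⊕ c ⊕ c
  Sort arguments:  c ⊕ c ⊕ c ⊕ d ⊕ d ⊕ g(g(c, b, d), d ⊕ d, g(d, b, c))
  Put back:  g(b ⊕ g(b, c, d) ⊕ inv(c), inv(g(g(d, d, c), b ⊕ d ⊕ d, b ⊕ c ⊕ c ⊕ c)), c ⊕ c ⊕ c ⊕ d ⊕ d ⊕ g(g(c, b, d), d ⊕ d, g(d, b, c)))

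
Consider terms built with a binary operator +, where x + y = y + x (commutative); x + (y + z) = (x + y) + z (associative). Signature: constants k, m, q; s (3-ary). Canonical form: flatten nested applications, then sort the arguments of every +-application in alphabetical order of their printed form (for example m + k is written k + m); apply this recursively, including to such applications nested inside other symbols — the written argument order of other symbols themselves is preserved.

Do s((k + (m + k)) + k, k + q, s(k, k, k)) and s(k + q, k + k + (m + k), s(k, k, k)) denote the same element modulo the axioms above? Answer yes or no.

Answer: no — s(k + k + k + m, k + q, s(k, k, k)) vs s(k + q, k + k + k + m, s(k, k, k))

Derivation:
Left:  s((k + (m + k)) + k, k + q, s(k, k, k))
  Focus inside:  (k + (m + k)) + k
  Merge nested applications:  k + m + k + k
  Sort arguments:  k + k + k + m
  Reassemble:  s(k + k + k + m, k + q, s(k, k, k))
Right:  s(k + q, k + k + (m + k), s(k, k, k))
  Descend into:  k + k + (m + k)
  Flatten:  k + k + m + k
  Sort:  k + k + k + m
  Put back:  s(k + q, k + k + k + m, s(k, k, k))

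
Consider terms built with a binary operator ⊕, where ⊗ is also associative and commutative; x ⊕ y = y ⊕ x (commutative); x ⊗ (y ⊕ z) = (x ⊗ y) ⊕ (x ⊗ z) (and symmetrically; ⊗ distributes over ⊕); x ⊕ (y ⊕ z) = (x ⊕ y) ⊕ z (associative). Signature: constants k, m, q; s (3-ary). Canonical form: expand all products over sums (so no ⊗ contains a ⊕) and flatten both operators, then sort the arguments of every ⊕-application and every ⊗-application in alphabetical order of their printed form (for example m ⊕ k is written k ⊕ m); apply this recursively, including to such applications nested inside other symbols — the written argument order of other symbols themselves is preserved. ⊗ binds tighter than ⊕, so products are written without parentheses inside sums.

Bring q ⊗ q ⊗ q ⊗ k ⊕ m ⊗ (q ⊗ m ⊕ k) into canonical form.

Expand products over sums:  k ⊗ q ⊗ q ⊗ q ⊕ m ⊗ m ⊗ q ⊕ k ⊗ m
Order the arguments:  k ⊗ m ⊕ k ⊗ q ⊗ q ⊗ q ⊕ m ⊗ m ⊗ q

Answer: k ⊗ m ⊕ k ⊗ q ⊗ q ⊗ q ⊕ m ⊗ m ⊗ q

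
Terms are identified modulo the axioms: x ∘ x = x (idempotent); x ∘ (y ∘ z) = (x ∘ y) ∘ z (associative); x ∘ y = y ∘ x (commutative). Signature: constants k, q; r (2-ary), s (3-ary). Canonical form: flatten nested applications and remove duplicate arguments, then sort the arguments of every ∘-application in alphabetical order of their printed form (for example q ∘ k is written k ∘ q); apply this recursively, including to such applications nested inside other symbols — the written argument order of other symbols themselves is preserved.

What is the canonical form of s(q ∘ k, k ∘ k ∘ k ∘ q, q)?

Answer: s(k ∘ q, k ∘ q, q)

Derivation:
Work inside:  k ∘ k ∘ k ∘ q
Idempotence:  drop duplicate k, k
Order the arguments:  k ∘ q
Rebuild:  s(k ∘ q, k ∘ q, q)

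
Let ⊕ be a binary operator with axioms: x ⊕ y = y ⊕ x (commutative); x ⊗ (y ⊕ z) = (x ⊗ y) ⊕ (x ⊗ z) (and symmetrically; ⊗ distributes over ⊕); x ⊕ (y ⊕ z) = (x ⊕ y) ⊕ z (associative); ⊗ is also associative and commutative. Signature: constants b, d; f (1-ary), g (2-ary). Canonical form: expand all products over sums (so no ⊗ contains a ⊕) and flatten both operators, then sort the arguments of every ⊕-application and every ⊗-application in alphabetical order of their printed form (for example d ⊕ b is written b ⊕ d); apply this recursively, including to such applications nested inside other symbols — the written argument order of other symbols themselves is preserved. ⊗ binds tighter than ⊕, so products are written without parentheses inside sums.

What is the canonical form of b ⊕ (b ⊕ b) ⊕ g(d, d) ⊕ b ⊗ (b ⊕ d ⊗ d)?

Distribute:  b ⊕ b ⊕ b ⊕ g(d, d) ⊕ b ⊗ b ⊕ b ⊗ d ⊗ d
Sort arguments:  b ⊕ b ⊕ b ⊕ b ⊗ b ⊕ b ⊗ d ⊗ d ⊕ g(d, d)

Answer: b ⊕ b ⊕ b ⊕ b ⊗ b ⊕ b ⊗ d ⊗ d ⊕ g(d, d)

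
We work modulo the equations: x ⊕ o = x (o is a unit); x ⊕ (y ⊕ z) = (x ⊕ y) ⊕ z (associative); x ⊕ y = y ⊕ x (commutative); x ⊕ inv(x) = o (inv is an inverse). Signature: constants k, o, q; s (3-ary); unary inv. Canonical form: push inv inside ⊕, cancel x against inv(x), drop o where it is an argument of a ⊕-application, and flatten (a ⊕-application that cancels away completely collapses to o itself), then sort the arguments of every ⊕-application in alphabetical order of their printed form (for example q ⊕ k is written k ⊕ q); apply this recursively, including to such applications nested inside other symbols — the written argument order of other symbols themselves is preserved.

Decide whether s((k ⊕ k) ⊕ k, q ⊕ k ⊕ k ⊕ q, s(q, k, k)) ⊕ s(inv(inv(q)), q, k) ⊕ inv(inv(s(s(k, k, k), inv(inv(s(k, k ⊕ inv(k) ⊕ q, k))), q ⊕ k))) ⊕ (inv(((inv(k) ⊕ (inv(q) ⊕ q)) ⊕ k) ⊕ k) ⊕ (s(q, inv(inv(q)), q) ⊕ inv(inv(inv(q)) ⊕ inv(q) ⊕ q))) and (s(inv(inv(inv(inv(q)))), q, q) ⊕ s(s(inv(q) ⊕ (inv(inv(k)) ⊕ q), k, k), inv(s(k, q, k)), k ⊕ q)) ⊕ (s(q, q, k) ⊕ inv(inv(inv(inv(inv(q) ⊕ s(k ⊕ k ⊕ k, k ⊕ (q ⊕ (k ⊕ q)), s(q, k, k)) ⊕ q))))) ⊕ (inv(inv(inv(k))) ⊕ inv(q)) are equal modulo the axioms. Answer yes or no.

Left:  s((k ⊕ k) ⊕ k, q ⊕ k ⊕ k ⊕ q, s(q, k, k)) ⊕ s(inv(inv(q)), q, k) ⊕ inv(inv(s(s(k, k, k), inv(inv(s(k, k ⊕ inv(k) ⊕ q, k))), q ⊕ k))) ⊕ (inv(((inv(k) ⊕ (inv(q) ⊕ q)) ⊕ k) ⊕ k) ⊕ (s(q, inv(inv(q)), q) ⊕ inv(inv(inv(q)) ⊕ inv(q) ⊕ q)))
  Push inv inside:  distribute inv over ⊕ and collapse double inv
  Combine occurrences:  s(k ⊕ k ⊕ k, k ⊕ k ⊕ q ⊕ q, s(q, k, k)) ⊕ s(q, q, k) ⊕ s(s(k, k, k), s(k, q, k), k ⊕ q) ⊕ inv(k) ⊕ inv(q) ⊕ s(q, q, q)
  Order the arguments:  inv(k) ⊕ inv(q) ⊕ s(k ⊕ k ⊕ k, k ⊕ k ⊕ q ⊕ q, s(q, k, k)) ⊕ s(q, q, k) ⊕ s(q, q, q) ⊕ s(s(k, k, k), s(k, q, k), k ⊕ q)
Right:  (s(inv(inv(inv(inv(q)))), q, q) ⊕ s(s(inv(q) ⊕ (inv(inv(k)) ⊕ q), k, k), inv(s(k, q, k)), k ⊕ q)) ⊕ (s(q, q, k) ⊕ inv(inv(inv(inv(inv(q) ⊕ s(k ⊕ k ⊕ k, k ⊕ (q ⊕ (k ⊕ q)), s(q, k, k)) ⊕ q))))) ⊕ (inv(inv(inv(k))) ⊕ inv(q))
  Push inv inside:  distribute inv over ⊕ and collapse double inv
  Combine occurrences:  s(q, q, q) ⊕ s(s(k, k, k), inv(s(k, q, k)), k ⊕ q) ⊕ s(q, q, k) ⊕ inv(q) ⊕ s(k ⊕ k ⊕ k, k ⊕ k ⊕ q ⊕ q, s(q, k, k)) ⊕ inv(k)
  Sort:  inv(k) ⊕ inv(q) ⊕ s(k ⊕ k ⊕ k, k ⊕ k ⊕ q ⊕ q, s(q, k, k)) ⊕ s(q, q, k) ⊕ s(q, q, q) ⊕ s(s(k, k, k), inv(s(k, q, k)), k ⊕ q)

Answer: no — inv(k) ⊕ inv(q) ⊕ s(k ⊕ k ⊕ k, k ⊕ k ⊕ q ⊕ q, s(q, k, k)) ⊕ s(q, q, k) ⊕ s(q, q, q) ⊕ s(s(k, k, k), s(k, q, k), k ⊕ q) vs inv(k) ⊕ inv(q) ⊕ s(k ⊕ k ⊕ k, k ⊕ k ⊕ q ⊕ q, s(q, k, k)) ⊕ s(q, q, k) ⊕ s(q, q, q) ⊕ s(s(k, k, k), inv(s(k, q, k)), k ⊕ q)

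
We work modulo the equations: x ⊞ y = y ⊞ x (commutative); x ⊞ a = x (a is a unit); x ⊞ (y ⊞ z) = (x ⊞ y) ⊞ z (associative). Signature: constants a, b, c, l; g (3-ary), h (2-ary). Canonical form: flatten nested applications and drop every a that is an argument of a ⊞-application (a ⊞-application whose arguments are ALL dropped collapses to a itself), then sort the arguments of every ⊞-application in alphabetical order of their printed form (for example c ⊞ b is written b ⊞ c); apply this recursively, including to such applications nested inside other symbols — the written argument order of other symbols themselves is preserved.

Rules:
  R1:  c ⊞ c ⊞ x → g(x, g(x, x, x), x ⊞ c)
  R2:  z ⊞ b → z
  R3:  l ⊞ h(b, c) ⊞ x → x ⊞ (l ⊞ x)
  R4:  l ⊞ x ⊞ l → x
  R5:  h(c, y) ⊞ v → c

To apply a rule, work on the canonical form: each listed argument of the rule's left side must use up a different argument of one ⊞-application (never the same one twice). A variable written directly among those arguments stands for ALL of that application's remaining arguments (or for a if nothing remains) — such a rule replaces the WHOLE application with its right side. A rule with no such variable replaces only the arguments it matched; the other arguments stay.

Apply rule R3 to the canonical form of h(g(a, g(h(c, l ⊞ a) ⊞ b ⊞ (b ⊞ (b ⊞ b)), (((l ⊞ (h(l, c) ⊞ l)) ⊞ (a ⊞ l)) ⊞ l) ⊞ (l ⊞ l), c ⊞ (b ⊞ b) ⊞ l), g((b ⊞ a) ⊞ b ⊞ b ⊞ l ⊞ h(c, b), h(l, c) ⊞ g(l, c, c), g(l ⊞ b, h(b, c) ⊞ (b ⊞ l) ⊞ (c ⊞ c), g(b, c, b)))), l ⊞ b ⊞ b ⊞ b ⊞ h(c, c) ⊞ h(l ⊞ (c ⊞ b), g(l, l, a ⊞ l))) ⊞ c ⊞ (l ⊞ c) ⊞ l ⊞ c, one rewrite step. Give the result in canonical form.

Canonical form:  c ⊞ c ⊞ c ⊞ h(g(a, g(b ⊞ b ⊞ b ⊞ b ⊞ h(c, l), h(l, c) ⊞ l ⊞ l ⊞ l ⊞ l ⊞ l ⊞ l, b ⊞ b ⊞ c ⊞ l), g(b ⊞ b ⊞ b ⊞ h(c, b) ⊞ l, g(l, c, c) ⊞ h(l, c), g(b ⊞ l, b ⊞ c ⊞ c ⊞ h(b, c) ⊞ l, g(b, c, b)))), b ⊞ b ⊞ b ⊞ h(b ⊞ c ⊞ l, g(l, l, l)) ⊞ h(c, c) ⊞ l) ⊞ l ⊞ l
Match R3:  consume h(b, c), l;  x := b ⊞ c ⊞ c
The extension variable absorbs all remaining arguments, so the whole application is rewritten.
New term:  c ⊞ c ⊞ c ⊞ h(g(a, g(b ⊞ b ⊞ b ⊞ b ⊞ h(c, l), h(l, c) ⊞ l ⊞ l ⊞ l ⊞ l ⊞ l ⊞ l, b ⊞ b ⊞ c ⊞ l), g(b ⊞ b ⊞ b ⊞ h(c, b) ⊞ l, g(l, c, c) ⊞ h(l, c), g(b ⊞ l, b ⊞ b ⊞ c ⊞ c ⊞ c ⊞ c ⊞ l, g(b, c, b)))), b ⊞ b ⊞ b ⊞ h(b ⊞ c ⊞ l, g(l, l, l)) ⊞ h(c, c) ⊞ l) ⊞ l ⊞ l

Answer: c ⊞ c ⊞ c ⊞ h(g(a, g(b ⊞ b ⊞ b ⊞ b ⊞ h(c, l), h(l, c) ⊞ l ⊞ l ⊞ l ⊞ l ⊞ l ⊞ l, b ⊞ b ⊞ c ⊞ l), g(b ⊞ b ⊞ b ⊞ h(c, b) ⊞ l, g(l, c, c) ⊞ h(l, c), g(b ⊞ l, b ⊞ b ⊞ c ⊞ c ⊞ c ⊞ c ⊞ l, g(b, c, b)))), b ⊞ b ⊞ b ⊞ h(b ⊞ c ⊞ l, g(l, l, l)) ⊞ h(c, c) ⊞ l) ⊞ l ⊞ l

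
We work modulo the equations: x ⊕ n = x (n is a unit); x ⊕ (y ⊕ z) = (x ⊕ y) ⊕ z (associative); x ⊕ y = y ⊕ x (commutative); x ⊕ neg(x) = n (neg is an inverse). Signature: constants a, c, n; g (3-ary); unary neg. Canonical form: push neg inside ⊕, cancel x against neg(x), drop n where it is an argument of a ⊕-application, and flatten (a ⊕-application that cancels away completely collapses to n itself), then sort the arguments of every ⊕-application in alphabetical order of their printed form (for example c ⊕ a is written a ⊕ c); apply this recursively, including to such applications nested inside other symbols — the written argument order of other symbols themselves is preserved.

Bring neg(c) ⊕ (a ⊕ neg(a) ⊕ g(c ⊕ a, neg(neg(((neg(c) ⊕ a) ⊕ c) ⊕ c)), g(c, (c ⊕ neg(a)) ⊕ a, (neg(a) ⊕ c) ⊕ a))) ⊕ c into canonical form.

Push neg inside:  distribute neg over ⊕ and collapse double neg
Cancel:  c cancels; a cancels
Combine occurrences:  g(a ⊕ c, a ⊕ c, g(c, c, c))

Answer: g(a ⊕ c, a ⊕ c, g(c, c, c))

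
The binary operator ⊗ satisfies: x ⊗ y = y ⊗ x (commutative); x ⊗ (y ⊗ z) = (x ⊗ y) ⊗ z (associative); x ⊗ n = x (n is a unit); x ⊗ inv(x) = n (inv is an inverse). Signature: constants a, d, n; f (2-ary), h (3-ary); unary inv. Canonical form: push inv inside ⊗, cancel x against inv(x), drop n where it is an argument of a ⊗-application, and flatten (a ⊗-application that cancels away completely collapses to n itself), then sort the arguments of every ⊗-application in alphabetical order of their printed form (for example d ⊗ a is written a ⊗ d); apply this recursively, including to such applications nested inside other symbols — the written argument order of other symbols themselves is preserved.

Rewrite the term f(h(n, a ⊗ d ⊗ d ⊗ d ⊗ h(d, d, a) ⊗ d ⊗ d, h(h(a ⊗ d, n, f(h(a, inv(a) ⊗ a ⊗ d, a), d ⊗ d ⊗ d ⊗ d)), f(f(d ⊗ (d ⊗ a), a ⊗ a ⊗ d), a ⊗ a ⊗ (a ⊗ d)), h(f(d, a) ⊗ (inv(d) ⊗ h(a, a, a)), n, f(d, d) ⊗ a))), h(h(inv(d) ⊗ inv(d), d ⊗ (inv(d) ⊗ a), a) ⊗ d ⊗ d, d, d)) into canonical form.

Descend into:  h(inv(d) ⊗ inv(d), d ⊗ (inv(d) ⊗ a), a) ⊗ d ⊗ d
Combine occurrences:  h(inv(d) ⊗ inv(d), a, a) ⊗ d ⊗ d
Order the arguments:  d ⊗ d ⊗ h(inv(d) ⊗ inv(d), a, a)
Rebuild:  f(h(n, a ⊗ d ⊗ d ⊗ d ⊗ d ⊗ d ⊗ h(d, d, a), h(h(a ⊗ d, n, f(h(a, d, a), d ⊗ d ⊗ d ⊗ d)), f(f(a ⊗ d ⊗ d, a ⊗ a ⊗ d), a ⊗ a ⊗ a ⊗ d), h(f(d, a) ⊗ h(a, a, a) ⊗ inv(d), n, a ⊗ f(d, d)))), h(d ⊗ d ⊗ h(inv(d) ⊗ inv(d), a, a), d, d))

Answer: f(h(n, a ⊗ d ⊗ d ⊗ d ⊗ d ⊗ d ⊗ h(d, d, a), h(h(a ⊗ d, n, f(h(a, d, a), d ⊗ d ⊗ d ⊗ d)), f(f(a ⊗ d ⊗ d, a ⊗ a ⊗ d), a ⊗ a ⊗ a ⊗ d), h(f(d, a) ⊗ h(a, a, a) ⊗ inv(d), n, a ⊗ f(d, d)))), h(d ⊗ d ⊗ h(inv(d) ⊗ inv(d), a, a), d, d))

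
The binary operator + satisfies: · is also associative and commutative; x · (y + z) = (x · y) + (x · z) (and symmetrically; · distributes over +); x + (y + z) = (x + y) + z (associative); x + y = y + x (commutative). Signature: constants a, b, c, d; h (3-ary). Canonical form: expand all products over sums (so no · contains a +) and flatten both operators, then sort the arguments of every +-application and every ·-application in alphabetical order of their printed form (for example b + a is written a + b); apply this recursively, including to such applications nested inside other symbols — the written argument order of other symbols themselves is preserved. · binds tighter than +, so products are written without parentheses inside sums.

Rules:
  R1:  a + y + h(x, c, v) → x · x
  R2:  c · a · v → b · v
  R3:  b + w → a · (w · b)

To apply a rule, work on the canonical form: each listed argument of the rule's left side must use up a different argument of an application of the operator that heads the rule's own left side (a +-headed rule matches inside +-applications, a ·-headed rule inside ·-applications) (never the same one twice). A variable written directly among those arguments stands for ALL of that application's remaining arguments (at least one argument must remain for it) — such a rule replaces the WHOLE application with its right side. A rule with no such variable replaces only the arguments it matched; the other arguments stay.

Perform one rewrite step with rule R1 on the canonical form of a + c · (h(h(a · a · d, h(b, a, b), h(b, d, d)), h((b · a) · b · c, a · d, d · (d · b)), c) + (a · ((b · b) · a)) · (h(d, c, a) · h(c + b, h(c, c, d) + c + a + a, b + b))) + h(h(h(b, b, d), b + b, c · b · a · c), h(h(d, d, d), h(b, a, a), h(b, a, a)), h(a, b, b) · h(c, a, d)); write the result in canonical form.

Answer: a + a · a · b · b · c · h(b + c, c · c, b + b) · h(d, c, a) + c · h(h(a · a · d, h(b, a, b), h(b, d, d)), h(a · b · b · c, a · d, b · d · d), c) + h(h(h(b, b, d), b + b, a · b · c · c), h(h(d, d, d), h(b, a, a), h(b, a, a)), h(a, b, b) · h(c, a, d))

Derivation:
Canonical form:  a + a · a · b · b · c · h(b + c, a + a + c + h(c, c, d), b + b) · h(d, c, a) + c · h(h(a · a · d, h(b, a, b), h(b, d, d)), h(a · b · b · c, a · d, b · d · d), c) + h(h(h(b, b, d), b + b, a · b · c · c), h(h(d, d, d), h(b, a, a), h(b, a, a)), h(a, b, b) · h(c, a, d))
Apply R1:  consuming a, h(c, c, d);  v := d, x := c, y := a + c
Every leftover argument binds to the variable; the entire application is replaced.
New term:  a + a · a · b · b · c · h(b + c, c · c, b + b) · h(d, c, a) + c · h(h(a · a · d, h(b, a, b), h(b, d, d)), h(a · b · b · c, a · d, b · d · d), c) + h(h(h(b, b, d), b + b, a · b · c · c), h(h(d, d, d), h(b, a, a), h(b, a, a)), h(a, b, b) · h(c, a, d))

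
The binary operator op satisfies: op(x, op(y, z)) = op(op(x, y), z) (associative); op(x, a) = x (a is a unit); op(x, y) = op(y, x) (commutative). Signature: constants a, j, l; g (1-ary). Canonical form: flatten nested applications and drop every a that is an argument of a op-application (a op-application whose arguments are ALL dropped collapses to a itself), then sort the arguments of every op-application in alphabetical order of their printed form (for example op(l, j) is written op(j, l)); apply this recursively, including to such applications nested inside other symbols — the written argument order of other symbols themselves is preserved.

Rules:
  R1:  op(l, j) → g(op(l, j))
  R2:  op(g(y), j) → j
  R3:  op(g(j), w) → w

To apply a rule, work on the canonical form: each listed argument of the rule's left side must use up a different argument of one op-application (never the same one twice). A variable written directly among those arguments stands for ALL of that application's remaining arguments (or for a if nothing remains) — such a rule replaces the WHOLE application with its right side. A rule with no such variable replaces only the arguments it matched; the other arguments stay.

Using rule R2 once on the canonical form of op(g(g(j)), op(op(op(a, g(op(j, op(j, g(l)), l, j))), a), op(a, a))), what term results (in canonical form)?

Canonical form:  op(g(g(j)), g(op(g(l), j, j, j, l)))
R2 matches:  uses g(l), j;  y := l
Giving:  op(g(g(j)), g(op(j, j, j, l)))

Answer: op(g(g(j)), g(op(j, j, j, l)))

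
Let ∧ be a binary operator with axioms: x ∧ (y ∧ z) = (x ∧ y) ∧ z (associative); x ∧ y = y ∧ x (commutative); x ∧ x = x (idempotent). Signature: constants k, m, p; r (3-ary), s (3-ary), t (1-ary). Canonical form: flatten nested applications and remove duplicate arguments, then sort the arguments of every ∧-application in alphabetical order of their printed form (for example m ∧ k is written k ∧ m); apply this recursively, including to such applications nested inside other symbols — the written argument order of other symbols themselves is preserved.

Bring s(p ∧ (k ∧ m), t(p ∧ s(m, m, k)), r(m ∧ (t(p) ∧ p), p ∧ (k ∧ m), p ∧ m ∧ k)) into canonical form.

Answer: s(k ∧ m ∧ p, t(p ∧ s(m, m, k)), r(m ∧ p ∧ t(p), k ∧ m ∧ p, k ∧ m ∧ p))

Derivation:
Descend into:  m ∧ (t(p) ∧ p)
Merge nested applications:  m ∧ t(p) ∧ p
Sort:  m ∧ p ∧ t(p)
Put back:  s(k ∧ m ∧ p, t(p ∧ s(m, m, k)), r(m ∧ p ∧ t(p), k ∧ m ∧ p, k ∧ m ∧ p))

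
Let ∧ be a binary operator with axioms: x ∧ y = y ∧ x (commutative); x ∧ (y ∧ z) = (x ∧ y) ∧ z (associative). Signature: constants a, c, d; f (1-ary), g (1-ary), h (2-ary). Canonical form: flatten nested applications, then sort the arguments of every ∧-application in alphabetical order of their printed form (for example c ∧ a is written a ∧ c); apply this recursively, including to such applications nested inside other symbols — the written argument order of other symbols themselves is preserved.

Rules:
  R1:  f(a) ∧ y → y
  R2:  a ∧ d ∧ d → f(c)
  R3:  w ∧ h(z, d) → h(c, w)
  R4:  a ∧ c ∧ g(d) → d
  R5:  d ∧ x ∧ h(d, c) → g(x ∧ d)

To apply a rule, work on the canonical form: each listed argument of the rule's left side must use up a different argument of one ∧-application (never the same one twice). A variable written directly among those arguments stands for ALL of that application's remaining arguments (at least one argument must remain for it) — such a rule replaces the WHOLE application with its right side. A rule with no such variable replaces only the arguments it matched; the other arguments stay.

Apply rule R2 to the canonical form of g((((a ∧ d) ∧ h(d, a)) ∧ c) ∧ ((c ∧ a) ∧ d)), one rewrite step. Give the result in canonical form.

Answer: g(a ∧ c ∧ c ∧ f(c) ∧ h(d, a))

Derivation:
Canonical form:  g(a ∧ a ∧ c ∧ c ∧ d ∧ d ∧ h(d, a))
Apply R2:  consuming a, d, d
Result:  g(a ∧ c ∧ c ∧ f(c) ∧ h(d, a))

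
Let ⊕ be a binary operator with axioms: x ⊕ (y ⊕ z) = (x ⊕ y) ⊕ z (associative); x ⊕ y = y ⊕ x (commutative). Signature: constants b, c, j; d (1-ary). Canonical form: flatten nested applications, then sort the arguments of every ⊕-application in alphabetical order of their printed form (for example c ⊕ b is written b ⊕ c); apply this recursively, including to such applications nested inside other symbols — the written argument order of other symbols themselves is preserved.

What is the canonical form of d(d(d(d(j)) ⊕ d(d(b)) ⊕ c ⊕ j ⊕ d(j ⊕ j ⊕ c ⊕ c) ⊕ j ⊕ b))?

Descend into:  d(d(j)) ⊕ d(d(b)) ⊕ c ⊕ j ⊕ d(j ⊕ j ⊕ c ⊕ c) ⊕ j ⊕ b
Inside:  d(j ⊕ j ⊕ c ⊕ c)  →  d(c ⊕ c ⊕ j ⊕ j)
Sort:  b ⊕ c ⊕ d(c ⊕ c ⊕ j ⊕ j) ⊕ d(d(b)) ⊕ d(d(j)) ⊕ j ⊕ j
Reassemble:  d(d(b ⊕ c ⊕ d(c ⊕ c ⊕ j ⊕ j) ⊕ d(d(b)) ⊕ d(d(j)) ⊕ j ⊕ j))

Answer: d(d(b ⊕ c ⊕ d(c ⊕ c ⊕ j ⊕ j) ⊕ d(d(b)) ⊕ d(d(j)) ⊕ j ⊕ j))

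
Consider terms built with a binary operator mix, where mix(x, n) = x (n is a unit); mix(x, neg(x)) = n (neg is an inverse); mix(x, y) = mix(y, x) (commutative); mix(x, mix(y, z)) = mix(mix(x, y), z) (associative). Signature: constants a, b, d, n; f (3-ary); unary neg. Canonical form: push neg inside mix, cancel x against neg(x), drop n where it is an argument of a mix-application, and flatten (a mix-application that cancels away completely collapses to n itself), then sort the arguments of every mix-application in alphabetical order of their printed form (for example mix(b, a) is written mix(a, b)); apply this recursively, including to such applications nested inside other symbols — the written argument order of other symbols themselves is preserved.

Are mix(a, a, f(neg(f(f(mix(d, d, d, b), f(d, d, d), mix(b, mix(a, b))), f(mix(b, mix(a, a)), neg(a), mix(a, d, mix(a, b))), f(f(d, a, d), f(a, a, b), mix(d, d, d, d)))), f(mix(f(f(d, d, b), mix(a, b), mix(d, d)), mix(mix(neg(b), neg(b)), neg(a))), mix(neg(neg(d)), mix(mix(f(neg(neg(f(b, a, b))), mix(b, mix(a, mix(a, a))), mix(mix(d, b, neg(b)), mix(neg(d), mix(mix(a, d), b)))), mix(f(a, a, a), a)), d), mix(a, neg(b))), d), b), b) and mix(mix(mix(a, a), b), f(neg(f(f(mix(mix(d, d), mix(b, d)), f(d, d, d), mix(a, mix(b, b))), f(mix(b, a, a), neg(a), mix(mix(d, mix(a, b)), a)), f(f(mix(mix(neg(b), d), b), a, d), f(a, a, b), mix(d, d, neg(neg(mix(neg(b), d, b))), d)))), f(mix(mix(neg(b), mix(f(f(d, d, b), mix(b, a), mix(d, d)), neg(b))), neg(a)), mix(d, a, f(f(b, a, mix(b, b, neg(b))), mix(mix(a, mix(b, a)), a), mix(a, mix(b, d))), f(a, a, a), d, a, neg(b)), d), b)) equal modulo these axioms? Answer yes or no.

Left:  mix(a, a, f(neg(f(f(mix(d, d, d, b), f(d, d, d), mix(b, mix(a, b))), f(mix(b, mix(a, a)), neg(a), mix(a, d, mix(a, b))), f(f(d, a, d), f(a, a, b), mix(d, d, d, d)))), f(mix(f(f(d, d, b), mix(a, b), mix(d, d)), mix(mix(neg(b), neg(b)), neg(a))), mix(neg(neg(d)), mix(mix(f(neg(neg(f(b, a, b))), mix(b, mix(a, mix(a, a))), mix(mix(d, b, neg(b)), mix(neg(d), mix(mix(a, d), b)))), mix(f(a, a, a), a)), d), mix(a, neg(b))), d), b), b)
  Push neg inside:  distribute neg over mix and collapse double neg
  Collect terms:  mix(a, a, f(neg(f(f(mix(b, d, d, d), f(d, d, d), mix(a, b, b)), f(mix(a, a, b), neg(a), mix(a, a, b, d)), f(f(d, a, d), f(a, a, b), mix(d, d, d, d)))), f(mix(f(f(d, d, b), mix(a, b), mix(d, d)), neg(a), neg(b), neg(b)), mix(a, a, d, d, f(a, a, a), f(f(b, a, b), mix(a, a, a, b), mix(a, b, d)), neg(b)), d), b), b)
  Order the arguments:  mix(a, a, b, f(neg(f(f(mix(b, d, d, d), f(d, d, d), mix(a, b, b)), f(mix(a, a, b), neg(a), mix(a, a, b, d)), f(f(d, a, d), f(a, a, b), mix(d, d, d, d)))), f(mix(f(f(d, d, b), mix(a, b), mix(d, d)), neg(a), neg(b), neg(b)), mix(a, a, d, d, f(a, a, a), f(f(b, a, b), mix(a, a, a, b), mix(a, b, d)), neg(b)), d), b))
Right:  mix(mix(mix(a, a), b), f(neg(f(f(mix(mix(d, d), mix(b, d)), f(d, d, d), mix(a, mix(b, b))), f(mix(b, a, a), neg(a), mix(mix(d, mix(a, b)), a)), f(f(mix(mix(neg(b), d), b), a, d), f(a, a, b), mix(d, d, neg(neg(mix(neg(b), d, b))), d)))), f(mix(mix(neg(b), mix(f(f(d, d, b), mix(b, a), mix(d, d)), neg(b))), neg(a)), mix(d, a, f(f(b, a, mix(b, b, neg(b))), mix(mix(a, mix(b, a)), a), mix(a, mix(b, d))), f(a, a, a), d, a, neg(b)), d), b))
  Push neg inside:  distribute neg over mix and collapse double neg
  Collect:  mix(a, a, b, f(neg(f(f(mix(b, d, d, d), f(d, d, d), mix(a, b, b)), f(mix(a, a, b), neg(a), mix(a, a, b, d)), f(f(d, a, d), f(a, a, b), mix(d, d, d, d)))), f(mix(f(f(d, d, b), mix(a, b), mix(d, d)), neg(a), neg(b), neg(b)), mix(a, a, d, d, f(a, a, a), f(f(b, a, b), mix(a, a, a, b), mix(a, b, d)), neg(b)), d), b))

Answer: yes — both canonical forms are mix(a, a, b, f(neg(f(f(mix(b, d, d, d), f(d, d, d), mix(a, b, b)), f(mix(a, a, b), neg(a), mix(a, a, b, d)), f(f(d, a, d), f(a, a, b), mix(d, d, d, d)))), f(mix(f(f(d, d, b), mix(a, b), mix(d, d)), neg(a), neg(b), neg(b)), mix(a, a, d, d, f(a, a, a), f(f(b, a, b), mix(a, a, a, b), mix(a, b, d)), neg(b)), d), b))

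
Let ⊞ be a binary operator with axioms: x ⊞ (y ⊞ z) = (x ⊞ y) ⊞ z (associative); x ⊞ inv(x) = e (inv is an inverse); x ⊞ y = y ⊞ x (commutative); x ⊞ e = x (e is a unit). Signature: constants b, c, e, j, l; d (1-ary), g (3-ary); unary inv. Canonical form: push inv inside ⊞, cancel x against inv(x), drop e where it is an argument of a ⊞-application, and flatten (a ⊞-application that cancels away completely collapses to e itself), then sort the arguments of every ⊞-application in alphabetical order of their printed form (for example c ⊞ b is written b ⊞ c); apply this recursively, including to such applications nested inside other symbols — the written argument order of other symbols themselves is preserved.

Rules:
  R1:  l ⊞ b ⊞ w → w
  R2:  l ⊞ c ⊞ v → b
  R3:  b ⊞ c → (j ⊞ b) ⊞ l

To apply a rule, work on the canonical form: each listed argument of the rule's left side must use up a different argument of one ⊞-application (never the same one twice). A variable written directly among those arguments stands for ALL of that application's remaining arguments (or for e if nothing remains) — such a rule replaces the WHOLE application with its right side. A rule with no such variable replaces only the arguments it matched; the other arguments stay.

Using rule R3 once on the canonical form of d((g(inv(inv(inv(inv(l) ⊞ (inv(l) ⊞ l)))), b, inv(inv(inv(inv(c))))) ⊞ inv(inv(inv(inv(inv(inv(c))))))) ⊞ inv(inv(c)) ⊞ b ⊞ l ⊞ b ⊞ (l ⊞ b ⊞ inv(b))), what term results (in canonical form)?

Canonical form:  d(b ⊞ b ⊞ c ⊞ c ⊞ g(l, b, c) ⊞ l ⊞ l)
Match R3:  consume b, c
Result:  d(b ⊞ b ⊞ c ⊞ g(l, b, c) ⊞ j ⊞ l ⊞ l ⊞ l)

Answer: d(b ⊞ b ⊞ c ⊞ g(l, b, c) ⊞ j ⊞ l ⊞ l ⊞ l)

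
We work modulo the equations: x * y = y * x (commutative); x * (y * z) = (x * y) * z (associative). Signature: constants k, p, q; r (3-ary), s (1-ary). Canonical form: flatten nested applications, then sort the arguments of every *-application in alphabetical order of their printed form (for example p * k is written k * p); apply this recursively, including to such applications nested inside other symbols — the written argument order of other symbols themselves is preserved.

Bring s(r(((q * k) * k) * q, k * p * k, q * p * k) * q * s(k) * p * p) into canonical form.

Work inside:  r(((q * k) * k) * q, k * p * k, q * p * k) * q * s(k) * p * p
Canonicalize subterm:  r(((q * k) * k) * q, k * p * k, q * p * k)  →  r(k * k * q * q, k * k * p, k * p * q)
Sort:  p * p * q * r(k * k * q * q, k * k * p, k * p * q) * s(k)
Put back:  s(p * p * q * r(k * k * q * q, k * k * p, k * p * q) * s(k))

Answer: s(p * p * q * r(k * k * q * q, k * k * p, k * p * q) * s(k))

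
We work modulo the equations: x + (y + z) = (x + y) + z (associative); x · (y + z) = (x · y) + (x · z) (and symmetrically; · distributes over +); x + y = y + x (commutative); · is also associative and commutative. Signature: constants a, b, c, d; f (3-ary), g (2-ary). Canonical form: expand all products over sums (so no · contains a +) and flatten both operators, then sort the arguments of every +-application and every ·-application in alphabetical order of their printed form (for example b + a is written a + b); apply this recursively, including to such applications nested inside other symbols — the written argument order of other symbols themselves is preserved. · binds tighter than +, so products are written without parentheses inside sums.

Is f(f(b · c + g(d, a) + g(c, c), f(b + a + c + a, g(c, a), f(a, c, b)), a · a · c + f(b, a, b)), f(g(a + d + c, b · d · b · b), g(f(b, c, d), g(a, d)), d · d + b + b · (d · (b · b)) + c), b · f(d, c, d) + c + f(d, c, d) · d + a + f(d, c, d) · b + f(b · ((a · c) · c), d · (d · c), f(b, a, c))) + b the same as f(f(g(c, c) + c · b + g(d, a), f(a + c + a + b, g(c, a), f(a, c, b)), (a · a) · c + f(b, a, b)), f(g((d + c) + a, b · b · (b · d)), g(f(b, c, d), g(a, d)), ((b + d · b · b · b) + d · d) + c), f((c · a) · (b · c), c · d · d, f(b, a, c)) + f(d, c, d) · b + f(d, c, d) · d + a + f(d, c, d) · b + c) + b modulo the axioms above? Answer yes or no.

Left:  f(f(b · c + g(d, a) + g(c, c), f(b + a + c + a, g(c, a), f(a, c, b)), a · a · c + f(b, a, b)), f(g(a + d + c, b · d · b · b), g(f(b, c, d), g(a, d)), d · d + b + b · (d · (b · b)) + c), b · f(d, c, d) + c + f(d, c, d) · d + a + f(d, c, d) · b + f(b · ((a · c) · c), d · (d · c), f(b, a, c))) + b
  Merge nested applications:  f(f(b · c + g(c, c) + g(d, a), f(a + a + b + c, g(c, a), f(a, c, b)), a · a · c + f(b, a, b)), f(g(a + c + d, b · b · b · d), g(f(b, c, d), g(a, d)), b + b · b · b · d + c + d · d), a + b · f(d, c, d) + b · f(d, c, d) + c + d · f(d, c, d) + f(a · b · c · c, c · d · d, f(b, a, c))) + b
  Sort arguments:  b + f(f(b · c + g(c, c) + g(d, a), f(a + a + b + c, g(c, a), f(a, c, b)), a · a · c + f(b, a, b)), f(g(a + c + d, b · b · b · d), g(f(b, c, d), g(a, d)), b + b · b · b · d + c + d · d), a + b · f(d, c, d) + b · f(d, c, d) + c + d · f(d, c, d) + f(a · b · c · c, c · d · d, f(b, a, c)))
Right:  f(f(g(c, c) + c · b + g(d, a), f(a + c + a + b, g(c, a), f(a, c, b)), (a · a) · c + f(b, a, b)), f(g((d + c) + a, b · b · (b · d)), g(f(b, c, d), g(a, d)), ((b + d · b · b · b) + d · d) + c), f((c · a) · (b · c), c · d · d, f(b, a, c)) + f(d, c, d) · b + f(d, c, d) · d + a + f(d, c, d) · b + c) + b
  Merge nested applications:  f(f(b · c + g(c, c) + g(d, a), f(a + a + b + c, g(c, a), f(a, c, b)), a · a · c + f(b, a, b)), f(g(a + c + d, b · b · b · d), g(f(b, c, d), g(a, d)), b + b · b · b · d + c + d · d), a + b · f(d, c, d) + b · f(d, c, d) + c + d · f(d, c, d) + f(a · b · c · c, c · d · d, f(b, a, c))) + b
  Sort arguments:  b + f(f(b · c + g(c, c) + g(d, a), f(a + a + b + c, g(c, a), f(a, c, b)), a · a · c + f(b, a, b)), f(g(a + c + d, b · b · b · d), g(f(b, c, d), g(a, d)), b + b · b · b · d + c + d · d), a + b · f(d, c, d) + b · f(d, c, d) + c + d · f(d, c, d) + f(a · b · c · c, c · d · d, f(b, a, c)))

Answer: yes — both canonical forms are b + f(f(b · c + g(c, c) + g(d, a), f(a + a + b + c, g(c, a), f(a, c, b)), a · a · c + f(b, a, b)), f(g(a + c + d, b · b · b · d), g(f(b, c, d), g(a, d)), b + b · b · b · d + c + d · d), a + b · f(d, c, d) + b · f(d, c, d) + c + d · f(d, c, d) + f(a · b · c · c, c · d · d, f(b, a, c)))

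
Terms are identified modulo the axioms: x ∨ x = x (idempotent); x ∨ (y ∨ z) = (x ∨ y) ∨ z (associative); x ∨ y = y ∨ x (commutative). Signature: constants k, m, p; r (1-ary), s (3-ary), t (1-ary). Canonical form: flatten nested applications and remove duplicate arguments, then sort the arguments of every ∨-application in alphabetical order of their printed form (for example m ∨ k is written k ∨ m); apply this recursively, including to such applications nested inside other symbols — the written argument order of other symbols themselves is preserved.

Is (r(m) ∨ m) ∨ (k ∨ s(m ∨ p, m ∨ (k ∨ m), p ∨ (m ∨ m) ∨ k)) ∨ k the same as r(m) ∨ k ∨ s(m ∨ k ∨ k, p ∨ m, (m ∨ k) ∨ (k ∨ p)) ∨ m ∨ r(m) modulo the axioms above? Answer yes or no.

Answer: no — k ∨ m ∨ r(m) ∨ s(m ∨ p, k ∨ m, k ∨ m ∨ p) vs k ∨ m ∨ r(m) ∨ s(k ∨ m, m ∨ p, k ∨ m ∨ p)

Derivation:
Left:  (r(m) ∨ m) ∨ (k ∨ s(m ∨ p, m ∨ (k ∨ m), p ∨ (m ∨ m) ∨ k)) ∨ k
  Merge nested applications:  r(m) ∨ m ∨ k ∨ s(m ∨ p, m ∨ (k ∨ m), p ∨ (m ∨ m) ∨ k) ∨ k
  Inside:  s(m ∨ p, m ∨ (k ∨ m), p ∨ (m ∨ m) ∨ k)  →  s(m ∨ p, k ∨ m, k ∨ m ∨ p)
  Deduplicate:  drop duplicate k
  Sort:  k ∨ m ∨ r(m) ∨ s(m ∨ p, k ∨ m, k ∨ m ∨ p)
Right:  r(m) ∨ k ∨ s(m ∨ k ∨ k, p ∨ m, (m ∨ k) ∨ (k ∨ p)) ∨ m ∨ r(m)
  Simplify inside:  s(m ∨ k ∨ k, p ∨ m, (m ∨ k) ∨ (k ∨ p))  →  s(k ∨ m, m ∨ p, k ∨ m ∨ p)
  Drop duplicates:  drop duplicate r(m)
  Sort arguments:  k ∨ m ∨ r(m) ∨ s(k ∨ m, m ∨ p, k ∨ m ∨ p)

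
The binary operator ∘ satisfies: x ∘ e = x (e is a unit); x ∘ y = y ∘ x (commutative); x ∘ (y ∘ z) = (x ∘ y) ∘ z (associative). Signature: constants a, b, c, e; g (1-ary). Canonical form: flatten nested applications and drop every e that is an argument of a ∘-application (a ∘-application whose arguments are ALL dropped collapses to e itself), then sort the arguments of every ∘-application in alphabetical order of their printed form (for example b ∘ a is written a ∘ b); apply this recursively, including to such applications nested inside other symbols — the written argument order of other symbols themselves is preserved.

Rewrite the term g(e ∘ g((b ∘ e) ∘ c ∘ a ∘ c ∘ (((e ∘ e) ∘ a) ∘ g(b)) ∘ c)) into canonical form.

Answer: g(g(a ∘ a ∘ b ∘ c ∘ c ∘ c ∘ g(b)))

Derivation:
Descend into:  e ∘ g((b ∘ e) ∘ c ∘ a ∘ c ∘ (((e ∘ e) ∘ a) ∘ g(b)) ∘ c)
Canonicalize subterm:  g((b ∘ e) ∘ c ∘ a ∘ c ∘ (((e ∘ e) ∘ a) ∘ g(b)) ∘ c)  →  g(a ∘ a ∘ b ∘ c ∘ c ∘ c ∘ g(b))
Unit:  drop e
Sort:  g(a ∘ a ∘ b ∘ c ∘ c ∘ c ∘ g(b))
Rebuild:  g(g(a ∘ a ∘ b ∘ c ∘ c ∘ c ∘ g(b)))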